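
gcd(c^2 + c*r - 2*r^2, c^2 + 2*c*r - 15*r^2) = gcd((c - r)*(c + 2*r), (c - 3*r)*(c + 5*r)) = 1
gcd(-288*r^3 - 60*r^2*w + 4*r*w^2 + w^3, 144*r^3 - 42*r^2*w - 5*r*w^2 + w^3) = 48*r^2 + 2*r*w - w^2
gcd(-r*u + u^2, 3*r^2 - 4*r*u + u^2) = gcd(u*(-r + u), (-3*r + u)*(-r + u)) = r - u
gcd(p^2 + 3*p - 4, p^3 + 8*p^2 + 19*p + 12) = p + 4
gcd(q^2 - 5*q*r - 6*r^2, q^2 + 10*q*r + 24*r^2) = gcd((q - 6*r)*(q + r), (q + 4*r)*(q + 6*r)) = 1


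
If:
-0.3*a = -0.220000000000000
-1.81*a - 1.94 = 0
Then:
No Solution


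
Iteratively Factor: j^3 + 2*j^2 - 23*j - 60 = (j + 3)*(j^2 - j - 20) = (j + 3)*(j + 4)*(j - 5)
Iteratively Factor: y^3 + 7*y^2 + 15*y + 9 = (y + 3)*(y^2 + 4*y + 3) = (y + 3)^2*(y + 1)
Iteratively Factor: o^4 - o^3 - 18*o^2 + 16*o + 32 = (o + 4)*(o^3 - 5*o^2 + 2*o + 8) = (o - 2)*(o + 4)*(o^2 - 3*o - 4) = (o - 2)*(o + 1)*(o + 4)*(o - 4)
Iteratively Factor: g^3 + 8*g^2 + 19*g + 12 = (g + 1)*(g^2 + 7*g + 12) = (g + 1)*(g + 3)*(g + 4)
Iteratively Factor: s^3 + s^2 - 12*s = (s + 4)*(s^2 - 3*s) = s*(s + 4)*(s - 3)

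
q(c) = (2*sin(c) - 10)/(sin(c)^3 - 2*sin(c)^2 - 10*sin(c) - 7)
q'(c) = (2*sin(c) - 10)*(-3*sin(c)^2*cos(c) + 4*sin(c)*cos(c) + 10*cos(c))/(sin(c)^3 - 2*sin(c)^2 - 10*sin(c) - 7)^2 + 2*cos(c)/(sin(c)^3 - 2*sin(c)^2 - 10*sin(c) - 7) = 2*(-2*sin(c)^3 + 17*sin(c)^2 - 20*sin(c) - 57)*cos(c)/((sin(c) + 1)^2*(sin(c)^2 - 3*sin(c) - 7)^2)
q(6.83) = 0.71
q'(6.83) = -0.68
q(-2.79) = 2.79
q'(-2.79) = 6.13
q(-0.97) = 17.30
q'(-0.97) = -69.36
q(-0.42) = 3.26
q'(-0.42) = -7.59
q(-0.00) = 1.43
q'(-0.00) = -2.33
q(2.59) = 0.71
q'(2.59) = 0.67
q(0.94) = 0.53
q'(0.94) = -0.30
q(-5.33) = 0.53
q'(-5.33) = -0.29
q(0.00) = 1.43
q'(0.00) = -2.33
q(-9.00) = 3.29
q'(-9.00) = 7.71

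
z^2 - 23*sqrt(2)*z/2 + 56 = (z - 8*sqrt(2))*(z - 7*sqrt(2)/2)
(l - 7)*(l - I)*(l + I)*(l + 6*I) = l^4 - 7*l^3 + 6*I*l^3 + l^2 - 42*I*l^2 - 7*l + 6*I*l - 42*I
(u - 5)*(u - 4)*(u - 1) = u^3 - 10*u^2 + 29*u - 20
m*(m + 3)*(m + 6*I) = m^3 + 3*m^2 + 6*I*m^2 + 18*I*m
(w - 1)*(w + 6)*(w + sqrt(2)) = w^3 + sqrt(2)*w^2 + 5*w^2 - 6*w + 5*sqrt(2)*w - 6*sqrt(2)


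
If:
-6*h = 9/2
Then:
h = -3/4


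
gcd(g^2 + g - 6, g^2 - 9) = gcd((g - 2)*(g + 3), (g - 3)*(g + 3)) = g + 3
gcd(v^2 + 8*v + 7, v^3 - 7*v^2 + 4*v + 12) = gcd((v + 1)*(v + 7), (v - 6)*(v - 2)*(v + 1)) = v + 1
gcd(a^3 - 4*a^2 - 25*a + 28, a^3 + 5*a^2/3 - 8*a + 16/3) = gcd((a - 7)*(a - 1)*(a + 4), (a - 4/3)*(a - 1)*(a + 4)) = a^2 + 3*a - 4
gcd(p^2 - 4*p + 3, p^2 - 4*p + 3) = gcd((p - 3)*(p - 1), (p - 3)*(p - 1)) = p^2 - 4*p + 3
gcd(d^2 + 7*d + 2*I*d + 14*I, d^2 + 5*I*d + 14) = 1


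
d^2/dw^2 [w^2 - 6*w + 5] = 2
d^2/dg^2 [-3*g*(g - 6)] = -6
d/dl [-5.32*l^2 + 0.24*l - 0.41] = 0.24 - 10.64*l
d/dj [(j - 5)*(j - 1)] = 2*j - 6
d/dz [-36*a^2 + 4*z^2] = 8*z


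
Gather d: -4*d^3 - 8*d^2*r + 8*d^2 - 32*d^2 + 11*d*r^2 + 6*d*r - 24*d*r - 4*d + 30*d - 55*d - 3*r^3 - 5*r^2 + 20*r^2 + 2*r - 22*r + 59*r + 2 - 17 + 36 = -4*d^3 + d^2*(-8*r - 24) + d*(11*r^2 - 18*r - 29) - 3*r^3 + 15*r^2 + 39*r + 21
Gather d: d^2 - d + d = d^2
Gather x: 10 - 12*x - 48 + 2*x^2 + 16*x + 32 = 2*x^2 + 4*x - 6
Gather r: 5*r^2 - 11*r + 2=5*r^2 - 11*r + 2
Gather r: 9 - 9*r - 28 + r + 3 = -8*r - 16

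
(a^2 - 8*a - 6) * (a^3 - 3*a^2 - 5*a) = a^5 - 11*a^4 + 13*a^3 + 58*a^2 + 30*a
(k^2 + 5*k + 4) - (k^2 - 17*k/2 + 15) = 27*k/2 - 11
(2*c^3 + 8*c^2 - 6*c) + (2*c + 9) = 2*c^3 + 8*c^2 - 4*c + 9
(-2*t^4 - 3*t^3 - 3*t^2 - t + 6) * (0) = 0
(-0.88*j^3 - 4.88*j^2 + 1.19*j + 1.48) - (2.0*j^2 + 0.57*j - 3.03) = -0.88*j^3 - 6.88*j^2 + 0.62*j + 4.51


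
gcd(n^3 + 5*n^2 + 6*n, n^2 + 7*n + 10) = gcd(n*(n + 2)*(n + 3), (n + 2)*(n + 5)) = n + 2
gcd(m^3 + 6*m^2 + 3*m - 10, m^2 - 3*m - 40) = m + 5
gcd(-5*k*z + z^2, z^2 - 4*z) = z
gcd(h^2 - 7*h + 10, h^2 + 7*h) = 1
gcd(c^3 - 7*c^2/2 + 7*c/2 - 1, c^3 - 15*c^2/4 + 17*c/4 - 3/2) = c^2 - 3*c + 2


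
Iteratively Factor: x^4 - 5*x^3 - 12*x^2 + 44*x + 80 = (x + 2)*(x^3 - 7*x^2 + 2*x + 40) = (x - 4)*(x + 2)*(x^2 - 3*x - 10) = (x - 4)*(x + 2)^2*(x - 5)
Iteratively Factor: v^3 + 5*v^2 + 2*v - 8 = (v - 1)*(v^2 + 6*v + 8) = (v - 1)*(v + 2)*(v + 4)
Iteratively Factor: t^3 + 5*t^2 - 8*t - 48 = (t + 4)*(t^2 + t - 12) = (t - 3)*(t + 4)*(t + 4)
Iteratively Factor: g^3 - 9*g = (g)*(g^2 - 9) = g*(g - 3)*(g + 3)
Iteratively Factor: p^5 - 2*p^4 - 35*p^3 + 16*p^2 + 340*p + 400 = (p + 2)*(p^4 - 4*p^3 - 27*p^2 + 70*p + 200) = (p + 2)^2*(p^3 - 6*p^2 - 15*p + 100) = (p - 5)*(p + 2)^2*(p^2 - p - 20) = (p - 5)*(p + 2)^2*(p + 4)*(p - 5)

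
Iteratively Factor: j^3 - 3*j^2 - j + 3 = (j - 3)*(j^2 - 1) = (j - 3)*(j - 1)*(j + 1)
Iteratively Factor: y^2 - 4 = (y - 2)*(y + 2)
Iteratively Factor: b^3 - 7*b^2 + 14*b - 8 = (b - 4)*(b^2 - 3*b + 2) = (b - 4)*(b - 2)*(b - 1)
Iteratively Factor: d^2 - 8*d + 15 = (d - 5)*(d - 3)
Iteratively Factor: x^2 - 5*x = (x - 5)*(x)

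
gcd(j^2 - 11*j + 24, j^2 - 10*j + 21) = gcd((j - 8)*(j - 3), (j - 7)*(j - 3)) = j - 3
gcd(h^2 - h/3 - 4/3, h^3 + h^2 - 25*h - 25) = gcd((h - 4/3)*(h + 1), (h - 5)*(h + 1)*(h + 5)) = h + 1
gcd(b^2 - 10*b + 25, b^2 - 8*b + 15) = b - 5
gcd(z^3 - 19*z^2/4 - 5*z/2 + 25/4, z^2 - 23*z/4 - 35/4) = z + 5/4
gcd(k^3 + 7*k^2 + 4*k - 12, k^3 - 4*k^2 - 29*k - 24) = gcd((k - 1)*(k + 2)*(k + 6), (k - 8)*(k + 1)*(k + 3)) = 1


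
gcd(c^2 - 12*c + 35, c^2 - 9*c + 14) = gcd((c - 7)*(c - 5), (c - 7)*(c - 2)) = c - 7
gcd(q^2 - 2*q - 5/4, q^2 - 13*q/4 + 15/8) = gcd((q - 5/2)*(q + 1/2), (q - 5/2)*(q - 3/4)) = q - 5/2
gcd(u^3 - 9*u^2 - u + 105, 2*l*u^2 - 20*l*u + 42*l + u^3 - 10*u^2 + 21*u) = u - 7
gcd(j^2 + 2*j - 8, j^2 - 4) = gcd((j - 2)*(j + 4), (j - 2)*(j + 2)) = j - 2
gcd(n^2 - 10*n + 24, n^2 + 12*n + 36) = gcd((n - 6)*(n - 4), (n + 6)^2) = 1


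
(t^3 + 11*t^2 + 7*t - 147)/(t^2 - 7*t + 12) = (t^2 + 14*t + 49)/(t - 4)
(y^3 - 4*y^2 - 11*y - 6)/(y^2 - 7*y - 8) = (y^2 - 5*y - 6)/(y - 8)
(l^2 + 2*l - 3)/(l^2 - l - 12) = (l - 1)/(l - 4)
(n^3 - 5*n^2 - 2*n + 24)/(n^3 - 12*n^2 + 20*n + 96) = (n^2 - 7*n + 12)/(n^2 - 14*n + 48)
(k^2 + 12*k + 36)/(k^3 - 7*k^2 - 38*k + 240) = (k + 6)/(k^2 - 13*k + 40)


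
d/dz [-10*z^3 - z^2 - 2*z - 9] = -30*z^2 - 2*z - 2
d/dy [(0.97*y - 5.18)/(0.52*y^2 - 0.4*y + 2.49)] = (-0.5044*y^2 + 5.3872*y + 0.3433)/(0.2704*y^4 - 0.416*y^3 + 2.7496*y^2 - 1.992*y + 6.2001)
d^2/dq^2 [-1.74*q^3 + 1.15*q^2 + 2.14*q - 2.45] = 2.3 - 10.44*q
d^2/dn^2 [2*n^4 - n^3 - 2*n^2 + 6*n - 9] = 24*n^2 - 6*n - 4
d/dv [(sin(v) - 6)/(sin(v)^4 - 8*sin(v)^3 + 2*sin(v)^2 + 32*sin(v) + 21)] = (-3*sin(v)^3 + 43*sin(v)^2 - 189*sin(v) + 213)*cos(v)/((sin(v) - 7)^2*(sin(v) - 3)^2*(sin(v) + 1)^3)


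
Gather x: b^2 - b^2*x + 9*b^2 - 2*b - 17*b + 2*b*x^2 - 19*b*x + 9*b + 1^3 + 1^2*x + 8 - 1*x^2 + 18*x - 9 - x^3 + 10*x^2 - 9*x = 10*b^2 - 10*b - x^3 + x^2*(2*b + 9) + x*(-b^2 - 19*b + 10)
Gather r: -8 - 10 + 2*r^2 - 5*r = 2*r^2 - 5*r - 18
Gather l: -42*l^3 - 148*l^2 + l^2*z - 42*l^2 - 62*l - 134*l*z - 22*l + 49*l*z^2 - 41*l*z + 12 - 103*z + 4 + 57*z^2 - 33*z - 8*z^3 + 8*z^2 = -42*l^3 + l^2*(z - 190) + l*(49*z^2 - 175*z - 84) - 8*z^3 + 65*z^2 - 136*z + 16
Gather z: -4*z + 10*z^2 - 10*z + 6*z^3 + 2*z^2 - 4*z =6*z^3 + 12*z^2 - 18*z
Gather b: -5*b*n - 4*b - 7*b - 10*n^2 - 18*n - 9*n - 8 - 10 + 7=b*(-5*n - 11) - 10*n^2 - 27*n - 11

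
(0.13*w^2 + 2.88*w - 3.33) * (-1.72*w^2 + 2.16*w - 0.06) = -0.2236*w^4 - 4.6728*w^3 + 11.9406*w^2 - 7.3656*w + 0.1998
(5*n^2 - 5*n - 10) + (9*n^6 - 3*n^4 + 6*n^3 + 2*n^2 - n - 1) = 9*n^6 - 3*n^4 + 6*n^3 + 7*n^2 - 6*n - 11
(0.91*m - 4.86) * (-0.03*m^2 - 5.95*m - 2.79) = -0.0273*m^3 - 5.2687*m^2 + 26.3781*m + 13.5594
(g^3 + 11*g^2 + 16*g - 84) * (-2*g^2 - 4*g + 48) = -2*g^5 - 26*g^4 - 28*g^3 + 632*g^2 + 1104*g - 4032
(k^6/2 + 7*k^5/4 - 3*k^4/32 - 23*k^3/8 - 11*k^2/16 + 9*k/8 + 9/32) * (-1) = -k^6/2 - 7*k^5/4 + 3*k^4/32 + 23*k^3/8 + 11*k^2/16 - 9*k/8 - 9/32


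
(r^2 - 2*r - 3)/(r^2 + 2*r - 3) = (r^2 - 2*r - 3)/(r^2 + 2*r - 3)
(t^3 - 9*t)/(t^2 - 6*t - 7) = t*(9 - t^2)/(-t^2 + 6*t + 7)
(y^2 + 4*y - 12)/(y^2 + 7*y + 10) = (y^2 + 4*y - 12)/(y^2 + 7*y + 10)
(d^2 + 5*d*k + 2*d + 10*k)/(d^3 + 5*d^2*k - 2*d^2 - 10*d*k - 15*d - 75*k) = (d + 2)/(d^2 - 2*d - 15)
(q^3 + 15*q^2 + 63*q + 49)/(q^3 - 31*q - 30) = (q^2 + 14*q + 49)/(q^2 - q - 30)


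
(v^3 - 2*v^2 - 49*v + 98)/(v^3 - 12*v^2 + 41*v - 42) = (v + 7)/(v - 3)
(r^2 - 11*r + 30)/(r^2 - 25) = (r - 6)/(r + 5)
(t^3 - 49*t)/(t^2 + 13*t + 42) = t*(t - 7)/(t + 6)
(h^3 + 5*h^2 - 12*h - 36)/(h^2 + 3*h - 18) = h + 2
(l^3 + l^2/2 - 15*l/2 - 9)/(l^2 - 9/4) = 2*(l^2 - l - 6)/(2*l - 3)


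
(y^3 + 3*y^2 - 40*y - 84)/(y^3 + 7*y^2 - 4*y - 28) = (y - 6)/(y - 2)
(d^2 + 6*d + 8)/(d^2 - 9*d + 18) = (d^2 + 6*d + 8)/(d^2 - 9*d + 18)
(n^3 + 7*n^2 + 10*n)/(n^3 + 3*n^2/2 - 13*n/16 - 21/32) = 32*n*(n^2 + 7*n + 10)/(32*n^3 + 48*n^2 - 26*n - 21)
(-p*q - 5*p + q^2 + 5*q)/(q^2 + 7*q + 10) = (-p + q)/(q + 2)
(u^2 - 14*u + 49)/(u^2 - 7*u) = (u - 7)/u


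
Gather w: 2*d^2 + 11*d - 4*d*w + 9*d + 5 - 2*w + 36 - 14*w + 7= 2*d^2 + 20*d + w*(-4*d - 16) + 48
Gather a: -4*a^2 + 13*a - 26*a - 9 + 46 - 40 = -4*a^2 - 13*a - 3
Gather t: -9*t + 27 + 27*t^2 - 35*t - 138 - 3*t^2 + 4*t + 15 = 24*t^2 - 40*t - 96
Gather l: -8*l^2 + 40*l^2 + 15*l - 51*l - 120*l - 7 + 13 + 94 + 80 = 32*l^2 - 156*l + 180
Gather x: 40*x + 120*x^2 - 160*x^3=-160*x^3 + 120*x^2 + 40*x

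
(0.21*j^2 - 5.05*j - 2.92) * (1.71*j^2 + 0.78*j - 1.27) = 0.3591*j^4 - 8.4717*j^3 - 9.1989*j^2 + 4.1359*j + 3.7084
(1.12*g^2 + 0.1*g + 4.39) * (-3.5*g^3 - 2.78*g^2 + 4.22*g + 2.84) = -3.92*g^5 - 3.4636*g^4 - 10.9166*g^3 - 8.6014*g^2 + 18.8098*g + 12.4676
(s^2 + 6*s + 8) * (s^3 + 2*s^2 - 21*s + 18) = s^5 + 8*s^4 - s^3 - 92*s^2 - 60*s + 144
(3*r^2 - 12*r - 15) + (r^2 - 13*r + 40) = 4*r^2 - 25*r + 25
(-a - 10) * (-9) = 9*a + 90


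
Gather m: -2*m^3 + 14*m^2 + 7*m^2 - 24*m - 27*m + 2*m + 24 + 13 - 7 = -2*m^3 + 21*m^2 - 49*m + 30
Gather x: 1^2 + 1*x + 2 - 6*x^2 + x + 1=-6*x^2 + 2*x + 4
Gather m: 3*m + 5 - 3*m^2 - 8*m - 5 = -3*m^2 - 5*m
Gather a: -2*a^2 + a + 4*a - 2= -2*a^2 + 5*a - 2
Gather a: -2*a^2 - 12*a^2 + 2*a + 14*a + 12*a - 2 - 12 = -14*a^2 + 28*a - 14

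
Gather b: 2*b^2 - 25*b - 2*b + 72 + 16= 2*b^2 - 27*b + 88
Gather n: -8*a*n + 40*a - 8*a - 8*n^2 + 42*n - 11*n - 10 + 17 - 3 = 32*a - 8*n^2 + n*(31 - 8*a) + 4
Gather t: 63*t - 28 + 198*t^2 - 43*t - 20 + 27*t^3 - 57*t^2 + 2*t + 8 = 27*t^3 + 141*t^2 + 22*t - 40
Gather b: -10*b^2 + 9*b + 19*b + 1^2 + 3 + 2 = -10*b^2 + 28*b + 6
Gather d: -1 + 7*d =7*d - 1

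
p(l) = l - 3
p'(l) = 1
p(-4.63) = -7.63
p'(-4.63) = 1.00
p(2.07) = -0.93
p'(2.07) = 1.00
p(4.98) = 1.98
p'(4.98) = 1.00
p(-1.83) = -4.83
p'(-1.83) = 1.00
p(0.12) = -2.88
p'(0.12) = 1.00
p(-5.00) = -8.00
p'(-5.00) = 1.00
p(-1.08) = -4.08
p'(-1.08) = 1.00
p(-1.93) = -4.93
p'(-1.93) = 1.00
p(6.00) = 3.00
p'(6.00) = 1.00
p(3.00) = 0.00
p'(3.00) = 1.00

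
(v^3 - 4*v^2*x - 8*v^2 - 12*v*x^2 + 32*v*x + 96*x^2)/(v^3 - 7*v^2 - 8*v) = (v^2 - 4*v*x - 12*x^2)/(v*(v + 1))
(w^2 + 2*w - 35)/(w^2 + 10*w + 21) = (w - 5)/(w + 3)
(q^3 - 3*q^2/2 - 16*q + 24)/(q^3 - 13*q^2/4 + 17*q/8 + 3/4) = 4*(q^2 - 16)/(4*q^2 - 7*q - 2)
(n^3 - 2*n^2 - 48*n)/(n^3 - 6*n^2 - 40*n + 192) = n/(n - 4)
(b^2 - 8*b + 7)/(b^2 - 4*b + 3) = (b - 7)/(b - 3)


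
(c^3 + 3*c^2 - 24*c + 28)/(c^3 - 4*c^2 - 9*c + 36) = (c^3 + 3*c^2 - 24*c + 28)/(c^3 - 4*c^2 - 9*c + 36)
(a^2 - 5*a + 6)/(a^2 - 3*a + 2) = (a - 3)/(a - 1)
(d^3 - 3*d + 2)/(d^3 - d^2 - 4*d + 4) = (d - 1)/(d - 2)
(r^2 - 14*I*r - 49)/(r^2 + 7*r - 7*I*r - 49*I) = (r - 7*I)/(r + 7)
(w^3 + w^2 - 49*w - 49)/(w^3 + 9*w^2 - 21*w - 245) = (w^2 - 6*w - 7)/(w^2 + 2*w - 35)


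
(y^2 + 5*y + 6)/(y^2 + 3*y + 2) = (y + 3)/(y + 1)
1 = 1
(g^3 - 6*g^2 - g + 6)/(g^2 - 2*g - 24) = (g^2 - 1)/(g + 4)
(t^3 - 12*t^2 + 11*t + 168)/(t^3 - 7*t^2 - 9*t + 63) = (t - 8)/(t - 3)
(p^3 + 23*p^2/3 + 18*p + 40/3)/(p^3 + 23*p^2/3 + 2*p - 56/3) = (3*p^2 + 17*p + 20)/(3*p^2 + 17*p - 28)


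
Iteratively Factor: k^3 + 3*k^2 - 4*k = (k + 4)*(k^2 - k) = k*(k + 4)*(k - 1)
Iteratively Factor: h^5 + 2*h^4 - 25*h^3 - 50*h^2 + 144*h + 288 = (h - 4)*(h^4 + 6*h^3 - h^2 - 54*h - 72) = (h - 4)*(h + 3)*(h^3 + 3*h^2 - 10*h - 24) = (h - 4)*(h - 3)*(h + 3)*(h^2 + 6*h + 8) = (h - 4)*(h - 3)*(h + 2)*(h + 3)*(h + 4)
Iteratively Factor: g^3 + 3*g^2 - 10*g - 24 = (g + 2)*(g^2 + g - 12) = (g - 3)*(g + 2)*(g + 4)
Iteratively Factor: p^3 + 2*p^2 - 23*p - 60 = (p - 5)*(p^2 + 7*p + 12) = (p - 5)*(p + 4)*(p + 3)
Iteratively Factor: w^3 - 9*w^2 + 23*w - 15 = (w - 1)*(w^2 - 8*w + 15) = (w - 3)*(w - 1)*(w - 5)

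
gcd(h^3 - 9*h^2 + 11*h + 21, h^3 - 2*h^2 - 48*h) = 1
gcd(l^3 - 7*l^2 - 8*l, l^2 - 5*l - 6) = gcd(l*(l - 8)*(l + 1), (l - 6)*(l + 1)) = l + 1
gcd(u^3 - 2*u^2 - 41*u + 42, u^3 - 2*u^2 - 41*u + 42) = u^3 - 2*u^2 - 41*u + 42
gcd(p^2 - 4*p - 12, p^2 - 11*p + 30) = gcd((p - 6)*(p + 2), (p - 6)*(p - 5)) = p - 6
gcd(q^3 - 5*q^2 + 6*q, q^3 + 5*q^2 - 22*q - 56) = 1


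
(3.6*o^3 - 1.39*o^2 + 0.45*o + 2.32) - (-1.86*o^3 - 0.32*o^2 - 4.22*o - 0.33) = 5.46*o^3 - 1.07*o^2 + 4.67*o + 2.65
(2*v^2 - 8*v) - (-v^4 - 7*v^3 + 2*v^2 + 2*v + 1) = v^4 + 7*v^3 - 10*v - 1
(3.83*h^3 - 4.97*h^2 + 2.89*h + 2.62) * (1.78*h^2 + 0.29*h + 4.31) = 6.8174*h^5 - 7.7359*h^4 + 20.2102*h^3 - 15.919*h^2 + 13.2157*h + 11.2922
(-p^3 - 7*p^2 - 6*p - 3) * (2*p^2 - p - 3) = -2*p^5 - 13*p^4 - 2*p^3 + 21*p^2 + 21*p + 9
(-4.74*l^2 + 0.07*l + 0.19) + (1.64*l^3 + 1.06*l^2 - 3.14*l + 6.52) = 1.64*l^3 - 3.68*l^2 - 3.07*l + 6.71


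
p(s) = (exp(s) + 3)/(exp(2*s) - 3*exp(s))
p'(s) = (exp(s) + 3)*(-2*exp(2*s) + 3*exp(s))/(exp(2*s) - 3*exp(s))^2 + exp(s)/(exp(2*s) - 3*exp(s)) = (-exp(2*s) - 6*exp(s) + 9)*exp(-s)/(exp(2*s) - 6*exp(s) + 9)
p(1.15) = 12.33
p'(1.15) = -252.09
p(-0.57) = -2.59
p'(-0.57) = 1.58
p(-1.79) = -6.70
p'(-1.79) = 5.95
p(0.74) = -2.69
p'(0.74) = -4.65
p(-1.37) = -4.66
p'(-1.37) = 3.87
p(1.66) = 0.70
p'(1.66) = -1.87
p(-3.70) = -41.12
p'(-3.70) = 40.44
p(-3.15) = -24.01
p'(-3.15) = 23.33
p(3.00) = 0.07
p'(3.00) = -0.09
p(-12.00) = -162755.46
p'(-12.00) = 162754.79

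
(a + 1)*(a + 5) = a^2 + 6*a + 5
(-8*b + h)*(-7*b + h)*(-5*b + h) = -280*b^3 + 131*b^2*h - 20*b*h^2 + h^3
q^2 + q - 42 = (q - 6)*(q + 7)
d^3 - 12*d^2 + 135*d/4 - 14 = (d - 8)*(d - 7/2)*(d - 1/2)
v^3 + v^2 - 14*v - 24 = (v - 4)*(v + 2)*(v + 3)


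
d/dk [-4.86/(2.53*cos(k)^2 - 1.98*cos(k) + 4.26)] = (9.6228 - 24.5916*cos(k))*sin(k)/(2.53*cos(k)^2 - 1.98*cos(k) + 4.26)^2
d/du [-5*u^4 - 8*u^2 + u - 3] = -20*u^3 - 16*u + 1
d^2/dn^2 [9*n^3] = 54*n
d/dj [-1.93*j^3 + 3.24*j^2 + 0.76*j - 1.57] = -5.79*j^2 + 6.48*j + 0.76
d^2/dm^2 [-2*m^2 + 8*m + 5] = -4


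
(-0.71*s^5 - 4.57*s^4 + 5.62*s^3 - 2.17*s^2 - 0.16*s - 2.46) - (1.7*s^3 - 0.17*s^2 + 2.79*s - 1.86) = -0.71*s^5 - 4.57*s^4 + 3.92*s^3 - 2.0*s^2 - 2.95*s - 0.6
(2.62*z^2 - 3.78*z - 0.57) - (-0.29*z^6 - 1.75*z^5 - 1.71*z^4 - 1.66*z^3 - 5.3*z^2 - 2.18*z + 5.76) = 0.29*z^6 + 1.75*z^5 + 1.71*z^4 + 1.66*z^3 + 7.92*z^2 - 1.6*z - 6.33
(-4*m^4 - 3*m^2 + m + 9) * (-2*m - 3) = 8*m^5 + 12*m^4 + 6*m^3 + 7*m^2 - 21*m - 27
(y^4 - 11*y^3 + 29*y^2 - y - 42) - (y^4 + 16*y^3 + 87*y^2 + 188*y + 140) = -27*y^3 - 58*y^2 - 189*y - 182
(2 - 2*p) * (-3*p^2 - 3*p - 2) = 6*p^3 - 2*p - 4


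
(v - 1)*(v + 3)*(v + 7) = v^3 + 9*v^2 + 11*v - 21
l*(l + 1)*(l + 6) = l^3 + 7*l^2 + 6*l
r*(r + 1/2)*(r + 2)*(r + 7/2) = r^4 + 6*r^3 + 39*r^2/4 + 7*r/2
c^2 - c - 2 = (c - 2)*(c + 1)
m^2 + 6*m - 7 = (m - 1)*(m + 7)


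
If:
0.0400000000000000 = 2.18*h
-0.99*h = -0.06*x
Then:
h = 0.02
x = 0.30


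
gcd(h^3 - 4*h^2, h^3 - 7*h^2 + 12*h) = h^2 - 4*h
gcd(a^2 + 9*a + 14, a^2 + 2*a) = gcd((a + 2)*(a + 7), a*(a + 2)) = a + 2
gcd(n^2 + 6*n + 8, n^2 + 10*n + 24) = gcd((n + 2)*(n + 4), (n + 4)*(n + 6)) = n + 4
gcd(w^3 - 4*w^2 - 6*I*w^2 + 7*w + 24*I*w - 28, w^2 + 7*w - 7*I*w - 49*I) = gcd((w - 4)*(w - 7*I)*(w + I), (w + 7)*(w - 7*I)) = w - 7*I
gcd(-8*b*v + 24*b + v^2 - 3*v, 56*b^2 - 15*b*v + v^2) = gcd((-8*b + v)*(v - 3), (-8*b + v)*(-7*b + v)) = -8*b + v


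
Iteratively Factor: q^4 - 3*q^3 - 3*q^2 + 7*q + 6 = (q + 1)*(q^3 - 4*q^2 + q + 6) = (q + 1)^2*(q^2 - 5*q + 6) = (q - 2)*(q + 1)^2*(q - 3)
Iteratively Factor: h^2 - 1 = (h - 1)*(h + 1)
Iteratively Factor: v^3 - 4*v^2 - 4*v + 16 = (v + 2)*(v^2 - 6*v + 8) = (v - 2)*(v + 2)*(v - 4)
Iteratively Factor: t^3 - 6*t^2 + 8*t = (t)*(t^2 - 6*t + 8) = t*(t - 4)*(t - 2)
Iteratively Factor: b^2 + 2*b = (b + 2)*(b)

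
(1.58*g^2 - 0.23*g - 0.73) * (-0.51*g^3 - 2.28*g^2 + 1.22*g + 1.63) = -0.8058*g^5 - 3.4851*g^4 + 2.8243*g^3 + 3.9592*g^2 - 1.2655*g - 1.1899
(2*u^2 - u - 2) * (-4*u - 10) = -8*u^3 - 16*u^2 + 18*u + 20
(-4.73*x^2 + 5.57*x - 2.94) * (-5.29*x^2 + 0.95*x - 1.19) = 25.0217*x^4 - 33.9588*x^3 + 26.4728*x^2 - 9.4213*x + 3.4986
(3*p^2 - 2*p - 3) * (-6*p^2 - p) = -18*p^4 + 9*p^3 + 20*p^2 + 3*p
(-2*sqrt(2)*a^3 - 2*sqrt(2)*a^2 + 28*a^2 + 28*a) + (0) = -2*sqrt(2)*a^3 - 2*sqrt(2)*a^2 + 28*a^2 + 28*a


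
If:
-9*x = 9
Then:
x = -1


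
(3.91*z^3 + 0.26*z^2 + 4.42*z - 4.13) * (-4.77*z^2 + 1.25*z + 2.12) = -18.6507*z^5 + 3.6473*z^4 - 12.4692*z^3 + 25.7763*z^2 + 4.2079*z - 8.7556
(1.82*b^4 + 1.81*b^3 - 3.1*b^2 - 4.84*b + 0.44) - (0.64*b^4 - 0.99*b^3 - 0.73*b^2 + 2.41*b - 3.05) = 1.18*b^4 + 2.8*b^3 - 2.37*b^2 - 7.25*b + 3.49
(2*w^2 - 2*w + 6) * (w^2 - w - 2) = 2*w^4 - 4*w^3 + 4*w^2 - 2*w - 12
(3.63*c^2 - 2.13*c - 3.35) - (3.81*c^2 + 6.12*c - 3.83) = -0.18*c^2 - 8.25*c + 0.48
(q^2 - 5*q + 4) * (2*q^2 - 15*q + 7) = 2*q^4 - 25*q^3 + 90*q^2 - 95*q + 28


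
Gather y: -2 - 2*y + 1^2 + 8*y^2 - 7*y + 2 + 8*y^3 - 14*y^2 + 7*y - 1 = 8*y^3 - 6*y^2 - 2*y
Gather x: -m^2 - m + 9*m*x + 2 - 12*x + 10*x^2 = -m^2 - m + 10*x^2 + x*(9*m - 12) + 2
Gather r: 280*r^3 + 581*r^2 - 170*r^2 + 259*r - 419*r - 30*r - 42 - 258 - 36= 280*r^3 + 411*r^2 - 190*r - 336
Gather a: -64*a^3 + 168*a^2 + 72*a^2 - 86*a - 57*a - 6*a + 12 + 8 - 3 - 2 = -64*a^3 + 240*a^2 - 149*a + 15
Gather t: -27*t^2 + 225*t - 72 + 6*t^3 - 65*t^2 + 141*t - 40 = 6*t^3 - 92*t^2 + 366*t - 112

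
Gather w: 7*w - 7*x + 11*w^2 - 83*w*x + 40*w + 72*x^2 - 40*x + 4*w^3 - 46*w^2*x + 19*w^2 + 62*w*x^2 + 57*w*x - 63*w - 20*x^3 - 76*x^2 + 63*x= 4*w^3 + w^2*(30 - 46*x) + w*(62*x^2 - 26*x - 16) - 20*x^3 - 4*x^2 + 16*x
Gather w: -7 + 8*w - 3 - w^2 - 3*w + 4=-w^2 + 5*w - 6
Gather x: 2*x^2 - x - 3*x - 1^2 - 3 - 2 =2*x^2 - 4*x - 6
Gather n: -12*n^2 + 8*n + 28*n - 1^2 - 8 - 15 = -12*n^2 + 36*n - 24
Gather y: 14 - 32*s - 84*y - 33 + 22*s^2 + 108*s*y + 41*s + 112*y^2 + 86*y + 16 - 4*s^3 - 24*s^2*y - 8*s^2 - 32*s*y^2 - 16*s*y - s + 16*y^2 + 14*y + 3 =-4*s^3 + 14*s^2 + 8*s + y^2*(128 - 32*s) + y*(-24*s^2 + 92*s + 16)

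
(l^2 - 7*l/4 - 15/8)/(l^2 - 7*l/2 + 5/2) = (l + 3/4)/(l - 1)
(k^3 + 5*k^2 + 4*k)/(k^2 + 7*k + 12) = k*(k + 1)/(k + 3)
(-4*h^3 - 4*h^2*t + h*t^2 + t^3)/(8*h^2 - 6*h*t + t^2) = (2*h^2 + 3*h*t + t^2)/(-4*h + t)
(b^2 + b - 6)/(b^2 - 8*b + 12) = (b + 3)/(b - 6)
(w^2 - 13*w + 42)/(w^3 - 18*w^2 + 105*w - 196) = (w - 6)/(w^2 - 11*w + 28)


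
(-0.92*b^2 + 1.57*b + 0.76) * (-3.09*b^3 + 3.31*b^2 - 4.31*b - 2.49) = 2.8428*b^5 - 7.8965*b^4 + 6.8135*b^3 - 1.9603*b^2 - 7.1849*b - 1.8924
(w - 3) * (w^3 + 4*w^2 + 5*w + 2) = w^4 + w^3 - 7*w^2 - 13*w - 6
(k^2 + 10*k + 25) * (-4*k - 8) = -4*k^3 - 48*k^2 - 180*k - 200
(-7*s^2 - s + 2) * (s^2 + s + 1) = -7*s^4 - 8*s^3 - 6*s^2 + s + 2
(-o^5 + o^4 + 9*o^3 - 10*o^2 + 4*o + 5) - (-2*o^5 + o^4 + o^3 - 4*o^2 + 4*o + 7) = o^5 + 8*o^3 - 6*o^2 - 2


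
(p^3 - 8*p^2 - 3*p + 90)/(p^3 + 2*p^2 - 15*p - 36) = (p^2 - 11*p + 30)/(p^2 - p - 12)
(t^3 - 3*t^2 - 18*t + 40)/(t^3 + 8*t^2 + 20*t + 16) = (t^2 - 7*t + 10)/(t^2 + 4*t + 4)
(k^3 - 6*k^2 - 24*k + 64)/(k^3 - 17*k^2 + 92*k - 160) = (k^2 + 2*k - 8)/(k^2 - 9*k + 20)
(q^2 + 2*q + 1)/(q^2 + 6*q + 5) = (q + 1)/(q + 5)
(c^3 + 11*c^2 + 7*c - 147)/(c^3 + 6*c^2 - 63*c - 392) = (c - 3)/(c - 8)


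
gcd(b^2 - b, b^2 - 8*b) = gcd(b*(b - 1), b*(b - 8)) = b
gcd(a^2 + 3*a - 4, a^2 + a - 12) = a + 4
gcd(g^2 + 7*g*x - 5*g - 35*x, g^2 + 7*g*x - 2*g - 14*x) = g + 7*x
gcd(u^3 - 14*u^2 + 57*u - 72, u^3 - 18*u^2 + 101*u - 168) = u^2 - 11*u + 24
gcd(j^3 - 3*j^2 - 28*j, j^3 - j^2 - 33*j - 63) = j - 7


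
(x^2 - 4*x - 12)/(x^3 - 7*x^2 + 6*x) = (x + 2)/(x*(x - 1))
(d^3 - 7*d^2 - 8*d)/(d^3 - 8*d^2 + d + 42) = d*(d^2 - 7*d - 8)/(d^3 - 8*d^2 + d + 42)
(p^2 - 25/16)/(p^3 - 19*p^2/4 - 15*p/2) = (p - 5/4)/(p*(p - 6))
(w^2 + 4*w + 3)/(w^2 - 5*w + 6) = (w^2 + 4*w + 3)/(w^2 - 5*w + 6)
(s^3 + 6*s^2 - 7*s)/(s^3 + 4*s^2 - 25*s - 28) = s*(s - 1)/(s^2 - 3*s - 4)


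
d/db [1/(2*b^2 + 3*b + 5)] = (-4*b - 3)/(2*b^2 + 3*b + 5)^2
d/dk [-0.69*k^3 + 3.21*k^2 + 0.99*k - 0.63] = -2.07*k^2 + 6.42*k + 0.99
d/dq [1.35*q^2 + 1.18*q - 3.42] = 2.7*q + 1.18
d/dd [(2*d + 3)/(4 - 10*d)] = 19/(2*(25*d^2 - 20*d + 4))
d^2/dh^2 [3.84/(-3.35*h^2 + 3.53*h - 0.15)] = (86.1888*h^2 - 90.81984*h - 3.84*(6.7*h - 3.53)*(13.4*h - 7.06) + 3.8592)/(3.35*h^2 - 3.53*h + 0.15)^3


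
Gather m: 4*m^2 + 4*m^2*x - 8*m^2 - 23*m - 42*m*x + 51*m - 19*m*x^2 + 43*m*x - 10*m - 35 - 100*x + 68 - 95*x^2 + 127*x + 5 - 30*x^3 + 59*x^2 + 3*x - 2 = m^2*(4*x - 4) + m*(-19*x^2 + x + 18) - 30*x^3 - 36*x^2 + 30*x + 36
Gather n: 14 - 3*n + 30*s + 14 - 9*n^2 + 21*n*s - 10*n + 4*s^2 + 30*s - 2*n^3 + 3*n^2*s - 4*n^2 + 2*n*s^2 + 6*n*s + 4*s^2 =-2*n^3 + n^2*(3*s - 13) + n*(2*s^2 + 27*s - 13) + 8*s^2 + 60*s + 28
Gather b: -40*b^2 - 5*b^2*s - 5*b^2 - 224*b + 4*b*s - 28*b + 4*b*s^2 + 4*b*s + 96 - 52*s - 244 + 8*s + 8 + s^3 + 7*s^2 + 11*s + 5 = b^2*(-5*s - 45) + b*(4*s^2 + 8*s - 252) + s^3 + 7*s^2 - 33*s - 135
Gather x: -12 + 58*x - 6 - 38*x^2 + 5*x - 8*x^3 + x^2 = -8*x^3 - 37*x^2 + 63*x - 18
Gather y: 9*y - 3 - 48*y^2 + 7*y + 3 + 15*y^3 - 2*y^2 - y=15*y^3 - 50*y^2 + 15*y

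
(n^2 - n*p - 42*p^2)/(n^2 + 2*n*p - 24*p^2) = (-n + 7*p)/(-n + 4*p)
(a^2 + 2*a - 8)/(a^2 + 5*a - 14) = (a + 4)/(a + 7)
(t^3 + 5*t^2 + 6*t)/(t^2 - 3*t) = (t^2 + 5*t + 6)/(t - 3)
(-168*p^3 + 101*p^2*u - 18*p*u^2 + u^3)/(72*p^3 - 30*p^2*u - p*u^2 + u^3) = (-56*p^2 + 15*p*u - u^2)/(24*p^2 - 2*p*u - u^2)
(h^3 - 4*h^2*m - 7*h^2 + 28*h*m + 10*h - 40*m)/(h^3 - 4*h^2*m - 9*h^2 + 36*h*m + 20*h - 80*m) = (h - 2)/(h - 4)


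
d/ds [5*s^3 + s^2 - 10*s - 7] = 15*s^2 + 2*s - 10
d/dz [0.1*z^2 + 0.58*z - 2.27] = 0.2*z + 0.58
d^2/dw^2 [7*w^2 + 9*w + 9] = 14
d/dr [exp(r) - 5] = exp(r)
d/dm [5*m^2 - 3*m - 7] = 10*m - 3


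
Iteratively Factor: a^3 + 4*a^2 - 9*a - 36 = (a + 3)*(a^2 + a - 12) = (a - 3)*(a + 3)*(a + 4)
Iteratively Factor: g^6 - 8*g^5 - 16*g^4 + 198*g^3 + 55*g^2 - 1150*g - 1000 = (g + 1)*(g^5 - 9*g^4 - 7*g^3 + 205*g^2 - 150*g - 1000) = (g + 1)*(g + 2)*(g^4 - 11*g^3 + 15*g^2 + 175*g - 500) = (g - 5)*(g + 1)*(g + 2)*(g^3 - 6*g^2 - 15*g + 100) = (g - 5)*(g + 1)*(g + 2)*(g + 4)*(g^2 - 10*g + 25) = (g - 5)^2*(g + 1)*(g + 2)*(g + 4)*(g - 5)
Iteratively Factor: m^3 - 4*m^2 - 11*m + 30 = (m - 2)*(m^2 - 2*m - 15) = (m - 5)*(m - 2)*(m + 3)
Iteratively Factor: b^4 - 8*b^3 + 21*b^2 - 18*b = (b - 2)*(b^3 - 6*b^2 + 9*b) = (b - 3)*(b - 2)*(b^2 - 3*b) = b*(b - 3)*(b - 2)*(b - 3)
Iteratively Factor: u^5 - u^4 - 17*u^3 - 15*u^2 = (u + 1)*(u^4 - 2*u^3 - 15*u^2) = (u - 5)*(u + 1)*(u^3 + 3*u^2) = (u - 5)*(u + 1)*(u + 3)*(u^2) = u*(u - 5)*(u + 1)*(u + 3)*(u)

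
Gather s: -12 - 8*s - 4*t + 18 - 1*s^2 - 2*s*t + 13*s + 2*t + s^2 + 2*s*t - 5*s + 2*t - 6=0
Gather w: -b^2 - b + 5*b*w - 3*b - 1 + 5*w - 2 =-b^2 - 4*b + w*(5*b + 5) - 3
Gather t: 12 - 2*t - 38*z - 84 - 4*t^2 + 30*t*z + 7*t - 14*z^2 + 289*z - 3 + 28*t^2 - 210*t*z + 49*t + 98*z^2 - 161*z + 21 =24*t^2 + t*(54 - 180*z) + 84*z^2 + 90*z - 54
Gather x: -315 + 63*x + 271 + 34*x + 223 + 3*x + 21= 100*x + 200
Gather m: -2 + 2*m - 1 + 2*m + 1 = 4*m - 2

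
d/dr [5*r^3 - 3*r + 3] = 15*r^2 - 3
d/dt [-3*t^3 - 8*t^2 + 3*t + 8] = -9*t^2 - 16*t + 3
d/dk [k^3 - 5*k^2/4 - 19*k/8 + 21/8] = 3*k^2 - 5*k/2 - 19/8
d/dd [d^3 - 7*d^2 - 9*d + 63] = 3*d^2 - 14*d - 9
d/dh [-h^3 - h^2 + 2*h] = -3*h^2 - 2*h + 2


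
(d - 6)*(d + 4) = d^2 - 2*d - 24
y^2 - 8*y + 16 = (y - 4)^2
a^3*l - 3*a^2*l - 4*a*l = a*(a - 4)*(a*l + l)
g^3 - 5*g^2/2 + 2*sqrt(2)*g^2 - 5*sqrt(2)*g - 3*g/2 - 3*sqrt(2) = (g - 3)*(g + 1/2)*(g + 2*sqrt(2))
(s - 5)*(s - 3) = s^2 - 8*s + 15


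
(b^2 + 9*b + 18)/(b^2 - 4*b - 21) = (b + 6)/(b - 7)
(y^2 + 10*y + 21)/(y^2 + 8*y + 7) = (y + 3)/(y + 1)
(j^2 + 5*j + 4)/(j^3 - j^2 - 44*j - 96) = (j + 1)/(j^2 - 5*j - 24)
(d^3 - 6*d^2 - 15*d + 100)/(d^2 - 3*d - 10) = (d^2 - d - 20)/(d + 2)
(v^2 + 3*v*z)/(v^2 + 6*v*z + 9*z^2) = v/(v + 3*z)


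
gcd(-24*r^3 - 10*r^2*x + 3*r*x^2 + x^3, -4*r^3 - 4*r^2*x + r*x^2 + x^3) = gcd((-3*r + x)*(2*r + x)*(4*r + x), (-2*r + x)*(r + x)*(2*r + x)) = 2*r + x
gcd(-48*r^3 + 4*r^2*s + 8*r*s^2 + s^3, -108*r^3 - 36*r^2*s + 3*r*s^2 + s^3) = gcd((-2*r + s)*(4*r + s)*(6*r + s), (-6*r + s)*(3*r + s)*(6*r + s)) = 6*r + s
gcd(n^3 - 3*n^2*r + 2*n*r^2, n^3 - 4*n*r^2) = -n^2 + 2*n*r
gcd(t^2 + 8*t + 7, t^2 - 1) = t + 1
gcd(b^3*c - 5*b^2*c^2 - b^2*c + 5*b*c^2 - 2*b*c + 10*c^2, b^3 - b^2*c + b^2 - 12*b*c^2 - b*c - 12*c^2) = b + 1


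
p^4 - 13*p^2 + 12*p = p*(p - 3)*(p - 1)*(p + 4)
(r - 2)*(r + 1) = r^2 - r - 2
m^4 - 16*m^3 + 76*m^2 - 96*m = m*(m - 8)*(m - 6)*(m - 2)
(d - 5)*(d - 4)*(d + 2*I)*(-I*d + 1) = -I*d^4 + 3*d^3 + 9*I*d^3 - 27*d^2 - 18*I*d^2 + 60*d - 18*I*d + 40*I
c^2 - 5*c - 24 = (c - 8)*(c + 3)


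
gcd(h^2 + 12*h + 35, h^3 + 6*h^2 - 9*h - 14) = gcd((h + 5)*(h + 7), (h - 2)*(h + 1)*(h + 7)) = h + 7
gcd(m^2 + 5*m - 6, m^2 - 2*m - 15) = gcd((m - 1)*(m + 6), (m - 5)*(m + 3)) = 1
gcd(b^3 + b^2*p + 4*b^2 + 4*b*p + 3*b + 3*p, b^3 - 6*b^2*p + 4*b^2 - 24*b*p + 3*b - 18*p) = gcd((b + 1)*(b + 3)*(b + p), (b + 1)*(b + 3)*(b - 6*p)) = b^2 + 4*b + 3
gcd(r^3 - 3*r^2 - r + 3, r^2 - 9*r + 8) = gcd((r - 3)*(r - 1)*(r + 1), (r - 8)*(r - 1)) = r - 1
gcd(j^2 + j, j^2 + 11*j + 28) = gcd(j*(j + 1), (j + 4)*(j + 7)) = 1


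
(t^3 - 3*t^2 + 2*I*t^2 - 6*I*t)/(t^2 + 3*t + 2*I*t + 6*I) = t*(t - 3)/(t + 3)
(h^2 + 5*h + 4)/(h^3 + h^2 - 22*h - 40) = (h + 1)/(h^2 - 3*h - 10)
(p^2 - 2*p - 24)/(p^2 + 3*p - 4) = (p - 6)/(p - 1)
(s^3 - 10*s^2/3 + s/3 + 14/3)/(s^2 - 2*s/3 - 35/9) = 3*(s^2 - s - 2)/(3*s + 5)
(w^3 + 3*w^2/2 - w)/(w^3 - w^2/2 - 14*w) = (-2*w^2 - 3*w + 2)/(-2*w^2 + w + 28)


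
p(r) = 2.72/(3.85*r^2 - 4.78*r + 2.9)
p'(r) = 2.72*(4.78 - 7.7*r)/(3.85*r^2 - 4.78*r + 2.9)^2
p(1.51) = 0.61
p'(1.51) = -0.94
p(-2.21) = 0.08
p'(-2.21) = 0.06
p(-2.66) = 0.06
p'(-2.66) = 0.04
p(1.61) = 0.52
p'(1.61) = -0.77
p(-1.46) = 0.15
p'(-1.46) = 0.13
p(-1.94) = 0.10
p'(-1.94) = 0.08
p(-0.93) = 0.25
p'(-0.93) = 0.29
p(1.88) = 0.36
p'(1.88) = -0.47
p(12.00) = 0.01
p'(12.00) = -0.00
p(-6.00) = 0.02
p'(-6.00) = 0.00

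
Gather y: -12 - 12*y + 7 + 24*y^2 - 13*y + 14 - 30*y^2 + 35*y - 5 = -6*y^2 + 10*y + 4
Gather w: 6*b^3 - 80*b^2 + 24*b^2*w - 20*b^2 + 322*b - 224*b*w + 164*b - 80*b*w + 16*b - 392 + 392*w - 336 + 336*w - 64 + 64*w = 6*b^3 - 100*b^2 + 502*b + w*(24*b^2 - 304*b + 792) - 792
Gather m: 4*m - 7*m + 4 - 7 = -3*m - 3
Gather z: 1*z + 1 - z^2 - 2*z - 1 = -z^2 - z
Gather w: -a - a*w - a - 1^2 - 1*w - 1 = -2*a + w*(-a - 1) - 2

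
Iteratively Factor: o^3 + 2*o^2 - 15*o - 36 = (o + 3)*(o^2 - o - 12) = (o + 3)^2*(o - 4)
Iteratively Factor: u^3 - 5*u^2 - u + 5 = (u + 1)*(u^2 - 6*u + 5) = (u - 1)*(u + 1)*(u - 5)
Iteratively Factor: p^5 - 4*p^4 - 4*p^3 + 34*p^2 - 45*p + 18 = (p - 1)*(p^4 - 3*p^3 - 7*p^2 + 27*p - 18) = (p - 1)^2*(p^3 - 2*p^2 - 9*p + 18) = (p - 3)*(p - 1)^2*(p^2 + p - 6) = (p - 3)*(p - 2)*(p - 1)^2*(p + 3)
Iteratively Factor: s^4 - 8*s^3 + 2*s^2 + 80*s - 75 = (s - 1)*(s^3 - 7*s^2 - 5*s + 75) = (s - 5)*(s - 1)*(s^2 - 2*s - 15) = (s - 5)^2*(s - 1)*(s + 3)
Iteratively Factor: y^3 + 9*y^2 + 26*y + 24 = (y + 2)*(y^2 + 7*y + 12) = (y + 2)*(y + 4)*(y + 3)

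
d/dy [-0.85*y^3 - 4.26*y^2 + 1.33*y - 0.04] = -2.55*y^2 - 8.52*y + 1.33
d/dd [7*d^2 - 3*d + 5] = 14*d - 3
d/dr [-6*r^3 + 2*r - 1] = 2 - 18*r^2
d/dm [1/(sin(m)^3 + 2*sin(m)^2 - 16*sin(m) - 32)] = (-3*sin(m)^2 - 4*sin(m) + 16)*cos(m)/(sin(m)^3 + 2*sin(m)^2 - 16*sin(m) - 32)^2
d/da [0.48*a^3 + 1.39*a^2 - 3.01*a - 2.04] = 1.44*a^2 + 2.78*a - 3.01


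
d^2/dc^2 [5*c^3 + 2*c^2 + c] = 30*c + 4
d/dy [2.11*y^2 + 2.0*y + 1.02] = 4.22*y + 2.0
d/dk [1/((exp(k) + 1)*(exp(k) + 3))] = 2*(-exp(k) - 2)*exp(k)/(exp(4*k) + 8*exp(3*k) + 22*exp(2*k) + 24*exp(k) + 9)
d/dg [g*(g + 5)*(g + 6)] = 3*g^2 + 22*g + 30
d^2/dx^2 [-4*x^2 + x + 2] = -8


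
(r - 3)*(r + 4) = r^2 + r - 12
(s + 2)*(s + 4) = s^2 + 6*s + 8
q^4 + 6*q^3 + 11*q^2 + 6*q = q*(q + 1)*(q + 2)*(q + 3)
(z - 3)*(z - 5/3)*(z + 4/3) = z^3 - 10*z^2/3 - 11*z/9 + 20/3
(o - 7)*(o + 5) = o^2 - 2*o - 35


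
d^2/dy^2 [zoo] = 0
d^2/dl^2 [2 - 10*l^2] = -20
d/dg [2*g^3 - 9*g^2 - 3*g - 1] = 6*g^2 - 18*g - 3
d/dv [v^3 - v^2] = v*(3*v - 2)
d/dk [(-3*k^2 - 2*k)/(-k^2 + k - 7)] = (-5*k^2 + 42*k + 14)/(k^4 - 2*k^3 + 15*k^2 - 14*k + 49)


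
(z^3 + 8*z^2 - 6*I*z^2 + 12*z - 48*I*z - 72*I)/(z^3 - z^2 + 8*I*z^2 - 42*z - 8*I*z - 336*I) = (z^2 + z*(2 - 6*I) - 12*I)/(z^2 + z*(-7 + 8*I) - 56*I)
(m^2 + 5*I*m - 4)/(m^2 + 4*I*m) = (m + I)/m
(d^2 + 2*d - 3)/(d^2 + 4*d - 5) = (d + 3)/(d + 5)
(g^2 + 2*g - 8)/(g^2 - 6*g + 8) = (g + 4)/(g - 4)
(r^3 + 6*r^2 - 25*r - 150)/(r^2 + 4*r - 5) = (r^2 + r - 30)/(r - 1)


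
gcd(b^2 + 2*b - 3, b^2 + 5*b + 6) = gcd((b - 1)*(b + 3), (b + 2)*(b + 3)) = b + 3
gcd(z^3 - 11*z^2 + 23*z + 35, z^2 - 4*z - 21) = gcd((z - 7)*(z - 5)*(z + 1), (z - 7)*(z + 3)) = z - 7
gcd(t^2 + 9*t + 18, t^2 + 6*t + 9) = t + 3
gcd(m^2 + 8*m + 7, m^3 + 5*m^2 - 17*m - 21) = m^2 + 8*m + 7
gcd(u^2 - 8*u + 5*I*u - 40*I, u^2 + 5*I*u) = u + 5*I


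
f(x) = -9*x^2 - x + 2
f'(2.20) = -40.60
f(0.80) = -4.56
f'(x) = -18*x - 1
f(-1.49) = -16.49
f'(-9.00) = 161.00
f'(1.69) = -31.42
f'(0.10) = -2.80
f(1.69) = -25.39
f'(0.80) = -15.40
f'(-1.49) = 25.82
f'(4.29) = -78.22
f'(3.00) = -55.00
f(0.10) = 1.81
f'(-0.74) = 12.32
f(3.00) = -82.00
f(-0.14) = 1.96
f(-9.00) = -718.00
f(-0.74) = -2.19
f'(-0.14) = 1.52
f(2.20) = -43.76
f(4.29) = -167.93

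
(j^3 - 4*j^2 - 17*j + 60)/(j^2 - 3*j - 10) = (j^2 + j - 12)/(j + 2)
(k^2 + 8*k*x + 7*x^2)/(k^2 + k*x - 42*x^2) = (-k - x)/(-k + 6*x)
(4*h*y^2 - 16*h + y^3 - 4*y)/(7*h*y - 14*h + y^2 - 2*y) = (4*h*y + 8*h + y^2 + 2*y)/(7*h + y)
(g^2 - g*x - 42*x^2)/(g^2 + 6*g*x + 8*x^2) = (g^2 - g*x - 42*x^2)/(g^2 + 6*g*x + 8*x^2)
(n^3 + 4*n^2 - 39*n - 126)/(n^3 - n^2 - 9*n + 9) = (n^2 + n - 42)/(n^2 - 4*n + 3)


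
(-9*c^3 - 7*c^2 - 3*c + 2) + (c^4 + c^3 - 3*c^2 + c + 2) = c^4 - 8*c^3 - 10*c^2 - 2*c + 4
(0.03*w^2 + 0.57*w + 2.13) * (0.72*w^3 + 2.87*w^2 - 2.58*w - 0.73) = 0.0216*w^5 + 0.4965*w^4 + 3.0921*w^3 + 4.6206*w^2 - 5.9115*w - 1.5549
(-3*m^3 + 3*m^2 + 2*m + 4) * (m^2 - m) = -3*m^5 + 6*m^4 - m^3 + 2*m^2 - 4*m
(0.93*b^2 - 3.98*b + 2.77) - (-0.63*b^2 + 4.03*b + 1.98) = 1.56*b^2 - 8.01*b + 0.79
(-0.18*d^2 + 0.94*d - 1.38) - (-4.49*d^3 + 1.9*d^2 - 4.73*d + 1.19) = 4.49*d^3 - 2.08*d^2 + 5.67*d - 2.57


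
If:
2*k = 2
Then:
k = 1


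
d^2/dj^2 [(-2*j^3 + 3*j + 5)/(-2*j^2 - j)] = 10*(-2*j^3 - 12*j^2 - 6*j - 1)/(j^3*(8*j^3 + 12*j^2 + 6*j + 1))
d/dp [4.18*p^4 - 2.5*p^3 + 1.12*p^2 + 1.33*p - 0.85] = 16.72*p^3 - 7.5*p^2 + 2.24*p + 1.33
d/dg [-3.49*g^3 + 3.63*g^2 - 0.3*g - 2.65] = -10.47*g^2 + 7.26*g - 0.3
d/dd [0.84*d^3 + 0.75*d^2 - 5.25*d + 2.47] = 2.52*d^2 + 1.5*d - 5.25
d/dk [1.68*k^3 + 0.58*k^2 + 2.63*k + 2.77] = 5.04*k^2 + 1.16*k + 2.63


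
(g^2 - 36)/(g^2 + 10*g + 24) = (g - 6)/(g + 4)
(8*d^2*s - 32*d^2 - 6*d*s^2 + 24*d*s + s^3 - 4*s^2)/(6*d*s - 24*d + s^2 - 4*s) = (8*d^2 - 6*d*s + s^2)/(6*d + s)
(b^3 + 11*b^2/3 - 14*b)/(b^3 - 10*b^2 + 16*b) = (b^2 + 11*b/3 - 14)/(b^2 - 10*b + 16)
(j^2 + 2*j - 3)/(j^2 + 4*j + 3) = (j - 1)/(j + 1)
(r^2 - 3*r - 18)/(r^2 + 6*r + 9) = (r - 6)/(r + 3)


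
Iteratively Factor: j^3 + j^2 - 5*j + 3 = (j + 3)*(j^2 - 2*j + 1) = (j - 1)*(j + 3)*(j - 1)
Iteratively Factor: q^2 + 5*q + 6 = (q + 2)*(q + 3)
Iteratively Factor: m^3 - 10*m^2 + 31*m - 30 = (m - 3)*(m^2 - 7*m + 10) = (m - 5)*(m - 3)*(m - 2)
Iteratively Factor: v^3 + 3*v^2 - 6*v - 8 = (v - 2)*(v^2 + 5*v + 4) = (v - 2)*(v + 1)*(v + 4)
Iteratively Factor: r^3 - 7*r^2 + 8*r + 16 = (r + 1)*(r^2 - 8*r + 16) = (r - 4)*(r + 1)*(r - 4)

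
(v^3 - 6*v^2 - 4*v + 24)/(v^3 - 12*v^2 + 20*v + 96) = (v - 2)/(v - 8)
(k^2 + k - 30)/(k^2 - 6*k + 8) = (k^2 + k - 30)/(k^2 - 6*k + 8)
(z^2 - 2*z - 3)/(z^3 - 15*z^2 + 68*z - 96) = (z + 1)/(z^2 - 12*z + 32)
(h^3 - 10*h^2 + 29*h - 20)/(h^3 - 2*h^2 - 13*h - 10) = (h^2 - 5*h + 4)/(h^2 + 3*h + 2)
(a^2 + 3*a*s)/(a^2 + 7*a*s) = (a + 3*s)/(a + 7*s)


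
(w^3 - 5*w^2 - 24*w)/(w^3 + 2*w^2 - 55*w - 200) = w*(w + 3)/(w^2 + 10*w + 25)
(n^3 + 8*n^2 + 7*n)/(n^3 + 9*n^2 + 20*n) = (n^2 + 8*n + 7)/(n^2 + 9*n + 20)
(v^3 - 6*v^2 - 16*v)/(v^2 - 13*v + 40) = v*(v + 2)/(v - 5)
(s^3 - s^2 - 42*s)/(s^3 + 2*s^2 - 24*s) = (s - 7)/(s - 4)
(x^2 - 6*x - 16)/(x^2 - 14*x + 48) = (x + 2)/(x - 6)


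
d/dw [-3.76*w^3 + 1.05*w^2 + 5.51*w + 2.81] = -11.28*w^2 + 2.1*w + 5.51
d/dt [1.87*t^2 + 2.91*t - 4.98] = 3.74*t + 2.91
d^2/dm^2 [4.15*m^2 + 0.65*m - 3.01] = 8.30000000000000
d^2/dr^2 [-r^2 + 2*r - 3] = -2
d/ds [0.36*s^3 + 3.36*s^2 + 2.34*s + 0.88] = 1.08*s^2 + 6.72*s + 2.34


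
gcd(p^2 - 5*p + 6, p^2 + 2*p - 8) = p - 2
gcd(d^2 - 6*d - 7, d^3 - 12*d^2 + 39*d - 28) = d - 7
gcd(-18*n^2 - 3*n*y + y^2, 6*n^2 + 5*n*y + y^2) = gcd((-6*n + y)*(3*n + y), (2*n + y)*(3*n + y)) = 3*n + y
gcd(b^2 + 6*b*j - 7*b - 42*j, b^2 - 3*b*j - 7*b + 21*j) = b - 7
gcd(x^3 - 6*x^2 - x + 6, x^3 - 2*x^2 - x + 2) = x^2 - 1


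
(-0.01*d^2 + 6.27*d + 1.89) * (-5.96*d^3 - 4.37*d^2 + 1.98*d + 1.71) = 0.0596*d^5 - 37.3255*d^4 - 38.6841*d^3 + 4.1382*d^2 + 14.4639*d + 3.2319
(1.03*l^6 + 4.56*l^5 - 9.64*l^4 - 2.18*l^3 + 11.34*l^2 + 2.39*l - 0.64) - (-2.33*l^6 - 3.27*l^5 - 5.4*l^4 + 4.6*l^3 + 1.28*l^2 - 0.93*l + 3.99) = 3.36*l^6 + 7.83*l^5 - 4.24*l^4 - 6.78*l^3 + 10.06*l^2 + 3.32*l - 4.63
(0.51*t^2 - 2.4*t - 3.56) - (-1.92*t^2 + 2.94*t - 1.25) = 2.43*t^2 - 5.34*t - 2.31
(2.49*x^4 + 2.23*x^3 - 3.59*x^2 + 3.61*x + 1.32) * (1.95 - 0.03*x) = -0.0747*x^5 + 4.7886*x^4 + 4.4562*x^3 - 7.1088*x^2 + 6.9999*x + 2.574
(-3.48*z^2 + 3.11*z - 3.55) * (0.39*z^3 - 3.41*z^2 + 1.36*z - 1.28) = -1.3572*z^5 + 13.0797*z^4 - 16.7224*z^3 + 20.7895*z^2 - 8.8088*z + 4.544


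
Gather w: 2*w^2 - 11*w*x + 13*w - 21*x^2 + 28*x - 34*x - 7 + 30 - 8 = 2*w^2 + w*(13 - 11*x) - 21*x^2 - 6*x + 15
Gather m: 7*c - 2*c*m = -2*c*m + 7*c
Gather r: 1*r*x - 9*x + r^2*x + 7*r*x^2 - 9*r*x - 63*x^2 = r^2*x + r*(7*x^2 - 8*x) - 63*x^2 - 9*x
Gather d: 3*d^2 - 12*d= 3*d^2 - 12*d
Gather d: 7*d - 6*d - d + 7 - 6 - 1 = 0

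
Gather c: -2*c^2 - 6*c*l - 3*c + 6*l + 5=-2*c^2 + c*(-6*l - 3) + 6*l + 5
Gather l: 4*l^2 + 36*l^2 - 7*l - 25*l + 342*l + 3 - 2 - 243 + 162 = 40*l^2 + 310*l - 80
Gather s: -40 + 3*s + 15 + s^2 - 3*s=s^2 - 25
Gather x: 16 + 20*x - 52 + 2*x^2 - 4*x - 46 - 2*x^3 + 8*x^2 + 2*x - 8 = -2*x^3 + 10*x^2 + 18*x - 90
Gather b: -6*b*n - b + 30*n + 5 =b*(-6*n - 1) + 30*n + 5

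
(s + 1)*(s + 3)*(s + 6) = s^3 + 10*s^2 + 27*s + 18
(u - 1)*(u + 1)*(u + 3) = u^3 + 3*u^2 - u - 3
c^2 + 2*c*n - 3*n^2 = (c - n)*(c + 3*n)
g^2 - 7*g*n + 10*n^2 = (g - 5*n)*(g - 2*n)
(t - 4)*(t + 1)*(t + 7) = t^3 + 4*t^2 - 25*t - 28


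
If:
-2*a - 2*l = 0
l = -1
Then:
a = 1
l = -1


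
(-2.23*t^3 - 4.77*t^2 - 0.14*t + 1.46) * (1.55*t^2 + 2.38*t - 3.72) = -3.4565*t^5 - 12.7009*t^4 - 3.274*t^3 + 19.6742*t^2 + 3.9956*t - 5.4312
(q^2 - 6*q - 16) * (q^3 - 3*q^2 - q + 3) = q^5 - 9*q^4 + q^3 + 57*q^2 - 2*q - 48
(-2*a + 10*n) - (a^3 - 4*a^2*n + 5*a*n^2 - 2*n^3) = -a^3 + 4*a^2*n - 5*a*n^2 - 2*a + 2*n^3 + 10*n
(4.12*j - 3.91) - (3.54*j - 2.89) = 0.58*j - 1.02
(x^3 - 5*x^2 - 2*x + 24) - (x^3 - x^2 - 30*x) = -4*x^2 + 28*x + 24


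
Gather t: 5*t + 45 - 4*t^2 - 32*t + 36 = -4*t^2 - 27*t + 81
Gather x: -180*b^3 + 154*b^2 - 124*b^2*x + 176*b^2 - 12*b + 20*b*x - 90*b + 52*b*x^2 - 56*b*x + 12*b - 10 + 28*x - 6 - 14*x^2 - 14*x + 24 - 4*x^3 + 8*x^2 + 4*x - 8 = -180*b^3 + 330*b^2 - 90*b - 4*x^3 + x^2*(52*b - 6) + x*(-124*b^2 - 36*b + 18)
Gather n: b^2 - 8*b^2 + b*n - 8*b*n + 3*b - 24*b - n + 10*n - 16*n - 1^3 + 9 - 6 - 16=-7*b^2 - 21*b + n*(-7*b - 7) - 14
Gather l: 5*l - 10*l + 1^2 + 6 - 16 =-5*l - 9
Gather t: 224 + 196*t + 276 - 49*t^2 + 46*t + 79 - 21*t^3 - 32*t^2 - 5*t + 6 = -21*t^3 - 81*t^2 + 237*t + 585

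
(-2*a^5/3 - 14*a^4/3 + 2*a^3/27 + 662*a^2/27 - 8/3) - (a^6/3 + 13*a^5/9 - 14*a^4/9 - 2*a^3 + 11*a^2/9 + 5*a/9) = -a^6/3 - 19*a^5/9 - 28*a^4/9 + 56*a^3/27 + 629*a^2/27 - 5*a/9 - 8/3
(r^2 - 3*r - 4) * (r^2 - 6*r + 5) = r^4 - 9*r^3 + 19*r^2 + 9*r - 20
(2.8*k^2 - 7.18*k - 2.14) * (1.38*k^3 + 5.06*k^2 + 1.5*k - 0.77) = 3.864*k^5 + 4.2596*k^4 - 35.084*k^3 - 23.7544*k^2 + 2.3186*k + 1.6478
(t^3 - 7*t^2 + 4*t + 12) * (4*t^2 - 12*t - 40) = 4*t^5 - 40*t^4 + 60*t^3 + 280*t^2 - 304*t - 480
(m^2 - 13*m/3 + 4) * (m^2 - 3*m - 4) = m^4 - 22*m^3/3 + 13*m^2 + 16*m/3 - 16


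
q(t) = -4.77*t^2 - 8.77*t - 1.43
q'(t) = -9.54*t - 8.77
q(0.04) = -1.79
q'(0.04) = -9.15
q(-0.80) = 2.53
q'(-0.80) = -1.14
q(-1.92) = -2.18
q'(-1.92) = 9.55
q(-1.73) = -0.53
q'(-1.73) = 7.73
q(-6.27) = -133.96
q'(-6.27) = 51.05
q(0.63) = -8.85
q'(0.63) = -14.78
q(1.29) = -20.68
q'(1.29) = -21.08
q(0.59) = -8.26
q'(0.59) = -14.40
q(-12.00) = -583.07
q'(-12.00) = 105.71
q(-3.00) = -18.05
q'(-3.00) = 19.85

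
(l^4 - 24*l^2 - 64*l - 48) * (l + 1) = l^5 + l^4 - 24*l^3 - 88*l^2 - 112*l - 48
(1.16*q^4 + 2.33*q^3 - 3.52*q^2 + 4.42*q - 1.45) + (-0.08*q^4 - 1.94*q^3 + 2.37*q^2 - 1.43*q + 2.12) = 1.08*q^4 + 0.39*q^3 - 1.15*q^2 + 2.99*q + 0.67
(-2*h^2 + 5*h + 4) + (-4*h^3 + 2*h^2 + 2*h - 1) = -4*h^3 + 7*h + 3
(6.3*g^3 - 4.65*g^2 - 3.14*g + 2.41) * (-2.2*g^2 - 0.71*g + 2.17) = -13.86*g^5 + 5.757*g^4 + 23.8805*g^3 - 13.1631*g^2 - 8.5249*g + 5.2297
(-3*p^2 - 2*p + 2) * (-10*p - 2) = 30*p^3 + 26*p^2 - 16*p - 4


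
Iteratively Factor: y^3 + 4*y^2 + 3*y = (y + 1)*(y^2 + 3*y) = y*(y + 1)*(y + 3)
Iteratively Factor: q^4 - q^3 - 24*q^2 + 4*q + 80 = (q + 2)*(q^3 - 3*q^2 - 18*q + 40) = (q - 5)*(q + 2)*(q^2 + 2*q - 8) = (q - 5)*(q + 2)*(q + 4)*(q - 2)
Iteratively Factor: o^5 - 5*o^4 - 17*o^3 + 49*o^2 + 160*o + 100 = (o - 5)*(o^4 - 17*o^2 - 36*o - 20) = (o - 5)^2*(o^3 + 5*o^2 + 8*o + 4) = (o - 5)^2*(o + 2)*(o^2 + 3*o + 2) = (o - 5)^2*(o + 1)*(o + 2)*(o + 2)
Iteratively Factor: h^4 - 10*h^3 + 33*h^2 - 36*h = (h - 3)*(h^3 - 7*h^2 + 12*h) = (h - 3)^2*(h^2 - 4*h) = (h - 4)*(h - 3)^2*(h)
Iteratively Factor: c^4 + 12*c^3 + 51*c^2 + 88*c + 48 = (c + 4)*(c^3 + 8*c^2 + 19*c + 12) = (c + 4)^2*(c^2 + 4*c + 3) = (c + 3)*(c + 4)^2*(c + 1)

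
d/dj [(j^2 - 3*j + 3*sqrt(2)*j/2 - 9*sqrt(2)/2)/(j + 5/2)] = (4*j^2 + 20*j - 30 + 33*sqrt(2))/(4*j^2 + 20*j + 25)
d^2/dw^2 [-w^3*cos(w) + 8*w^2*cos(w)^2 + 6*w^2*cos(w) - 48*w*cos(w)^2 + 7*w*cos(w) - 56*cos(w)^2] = w^3*cos(w) - 16*w^2*cos(2*w) - 6*sqrt(2)*w^2*cos(w + pi/4) - 24*w*sin(w) - 32*w*sin(2*w) - 13*w*cos(w) + 96*w*cos(2*w) - 14*sin(w) + 96*sin(2*w) + 12*cos(w) + 120*cos(2*w) + 8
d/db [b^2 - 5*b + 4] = 2*b - 5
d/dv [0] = 0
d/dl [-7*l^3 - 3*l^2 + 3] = 3*l*(-7*l - 2)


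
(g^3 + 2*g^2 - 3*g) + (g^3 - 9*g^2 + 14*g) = 2*g^3 - 7*g^2 + 11*g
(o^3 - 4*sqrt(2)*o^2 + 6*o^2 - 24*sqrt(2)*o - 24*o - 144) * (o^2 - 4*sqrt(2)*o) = o^5 - 8*sqrt(2)*o^4 + 6*o^4 - 48*sqrt(2)*o^3 + 8*o^3 + 48*o^2 + 96*sqrt(2)*o^2 + 576*sqrt(2)*o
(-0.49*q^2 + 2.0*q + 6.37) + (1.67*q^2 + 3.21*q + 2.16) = 1.18*q^2 + 5.21*q + 8.53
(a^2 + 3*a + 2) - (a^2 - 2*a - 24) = 5*a + 26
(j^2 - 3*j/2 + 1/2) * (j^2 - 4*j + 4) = j^4 - 11*j^3/2 + 21*j^2/2 - 8*j + 2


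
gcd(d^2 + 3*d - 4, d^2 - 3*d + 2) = d - 1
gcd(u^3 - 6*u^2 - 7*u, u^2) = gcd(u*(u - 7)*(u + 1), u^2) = u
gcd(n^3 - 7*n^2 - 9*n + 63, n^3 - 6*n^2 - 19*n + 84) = n^2 - 10*n + 21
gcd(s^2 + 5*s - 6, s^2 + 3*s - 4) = s - 1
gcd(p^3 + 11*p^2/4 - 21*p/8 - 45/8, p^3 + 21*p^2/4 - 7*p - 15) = p + 5/4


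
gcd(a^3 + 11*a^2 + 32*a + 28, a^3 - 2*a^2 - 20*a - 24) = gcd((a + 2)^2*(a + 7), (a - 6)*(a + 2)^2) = a^2 + 4*a + 4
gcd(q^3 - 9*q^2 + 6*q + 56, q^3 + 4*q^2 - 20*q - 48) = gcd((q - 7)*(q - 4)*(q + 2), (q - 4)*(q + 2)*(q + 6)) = q^2 - 2*q - 8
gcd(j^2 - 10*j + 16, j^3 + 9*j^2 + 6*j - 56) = j - 2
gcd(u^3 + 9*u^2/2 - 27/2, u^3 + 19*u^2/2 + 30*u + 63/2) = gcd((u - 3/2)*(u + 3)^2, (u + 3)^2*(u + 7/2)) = u^2 + 6*u + 9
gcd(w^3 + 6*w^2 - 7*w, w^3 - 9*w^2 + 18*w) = w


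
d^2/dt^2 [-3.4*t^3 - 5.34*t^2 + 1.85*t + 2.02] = -20.4*t - 10.68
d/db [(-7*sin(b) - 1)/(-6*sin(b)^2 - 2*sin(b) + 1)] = (-12*sin(b) + 21*cos(2*b) - 30)*cos(b)/(6*sin(b)^2 + 2*sin(b) - 1)^2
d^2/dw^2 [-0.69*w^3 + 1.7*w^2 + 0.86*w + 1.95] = 3.4 - 4.14*w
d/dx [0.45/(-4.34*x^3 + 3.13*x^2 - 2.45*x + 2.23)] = (5.859*x^2 - 2.817*x + 1.1025)/(4.34*x^3 - 3.13*x^2 + 2.45*x - 2.23)^2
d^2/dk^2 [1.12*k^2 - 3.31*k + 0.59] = 2.24000000000000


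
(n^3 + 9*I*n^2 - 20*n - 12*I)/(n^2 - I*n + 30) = (n^3 + 9*I*n^2 - 20*n - 12*I)/(n^2 - I*n + 30)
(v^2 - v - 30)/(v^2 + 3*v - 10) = (v - 6)/(v - 2)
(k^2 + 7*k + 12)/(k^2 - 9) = (k + 4)/(k - 3)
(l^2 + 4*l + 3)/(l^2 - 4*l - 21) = (l + 1)/(l - 7)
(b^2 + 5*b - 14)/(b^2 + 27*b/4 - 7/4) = 4*(b - 2)/(4*b - 1)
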